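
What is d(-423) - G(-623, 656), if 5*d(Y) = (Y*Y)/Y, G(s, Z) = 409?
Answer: -2468/5 ≈ -493.60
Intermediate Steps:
d(Y) = Y/5 (d(Y) = ((Y*Y)/Y)/5 = (Y²/Y)/5 = Y/5)
d(-423) - G(-623, 656) = (⅕)*(-423) - 1*409 = -423/5 - 409 = -2468/5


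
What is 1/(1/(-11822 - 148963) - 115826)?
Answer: -160785/18623083411 ≈ -8.6336e-6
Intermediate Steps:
1/(1/(-11822 - 148963) - 115826) = 1/(1/(-160785) - 115826) = 1/(-1/160785 - 115826) = 1/(-18623083411/160785) = -160785/18623083411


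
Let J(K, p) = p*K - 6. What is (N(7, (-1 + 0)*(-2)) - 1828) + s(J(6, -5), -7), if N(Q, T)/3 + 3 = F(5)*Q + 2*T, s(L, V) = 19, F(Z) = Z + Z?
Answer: -1596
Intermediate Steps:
F(Z) = 2*Z
J(K, p) = -6 + K*p (J(K, p) = K*p - 6 = -6 + K*p)
N(Q, T) = -9 + 6*T + 30*Q (N(Q, T) = -9 + 3*((2*5)*Q + 2*T) = -9 + 3*(10*Q + 2*T) = -9 + 3*(2*T + 10*Q) = -9 + (6*T + 30*Q) = -9 + 6*T + 30*Q)
(N(7, (-1 + 0)*(-2)) - 1828) + s(J(6, -5), -7) = ((-9 + 6*((-1 + 0)*(-2)) + 30*7) - 1828) + 19 = ((-9 + 6*(-1*(-2)) + 210) - 1828) + 19 = ((-9 + 6*2 + 210) - 1828) + 19 = ((-9 + 12 + 210) - 1828) + 19 = (213 - 1828) + 19 = -1615 + 19 = -1596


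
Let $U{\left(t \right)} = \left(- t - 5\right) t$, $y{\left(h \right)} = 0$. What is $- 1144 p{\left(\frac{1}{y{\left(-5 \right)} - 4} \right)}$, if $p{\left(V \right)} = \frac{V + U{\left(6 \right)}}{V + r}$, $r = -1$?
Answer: $-60632$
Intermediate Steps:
$U{\left(t \right)} = t \left(-5 - t\right)$ ($U{\left(t \right)} = \left(-5 - t\right) t = t \left(-5 - t\right)$)
$p{\left(V \right)} = \frac{-66 + V}{-1 + V}$ ($p{\left(V \right)} = \frac{V - 6 \left(5 + 6\right)}{V - 1} = \frac{V - 6 \cdot 11}{-1 + V} = \frac{V - 66}{-1 + V} = \frac{-66 + V}{-1 + V}$)
$- 1144 p{\left(\frac{1}{y{\left(-5 \right)} - 4} \right)} = - 1144 \frac{-66 + \frac{1}{0 - 4}}{-1 + \frac{1}{0 - 4}} = - 1144 \frac{-66 + \frac{1}{-4}}{-1 + \frac{1}{-4}} = - 1144 \frac{-66 - \frac{1}{4}}{-1 - \frac{1}{4}} = - 1144 \frac{1}{- \frac{5}{4}} \left(- \frac{265}{4}\right) = - 1144 \left(\left(- \frac{4}{5}\right) \left(- \frac{265}{4}\right)\right) = \left(-1144\right) 53 = -60632$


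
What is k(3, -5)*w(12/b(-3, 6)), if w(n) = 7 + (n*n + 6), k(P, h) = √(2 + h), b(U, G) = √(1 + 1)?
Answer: 85*I*√3 ≈ 147.22*I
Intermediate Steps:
b(U, G) = √2
w(n) = 13 + n² (w(n) = 7 + (n² + 6) = 7 + (6 + n²) = 13 + n²)
k(3, -5)*w(12/b(-3, 6)) = √(2 - 5)*(13 + (12/(√2))²) = √(-3)*(13 + (12*(√2/2))²) = (I*√3)*(13 + (6*√2)²) = (I*√3)*(13 + 72) = (I*√3)*85 = 85*I*√3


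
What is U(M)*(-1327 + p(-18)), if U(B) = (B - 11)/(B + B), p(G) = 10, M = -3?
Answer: -3073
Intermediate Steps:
U(B) = (-11 + B)/(2*B) (U(B) = (-11 + B)/((2*B)) = (-11 + B)*(1/(2*B)) = (-11 + B)/(2*B))
U(M)*(-1327 + p(-18)) = ((1/2)*(-11 - 3)/(-3))*(-1327 + 10) = ((1/2)*(-1/3)*(-14))*(-1317) = (7/3)*(-1317) = -3073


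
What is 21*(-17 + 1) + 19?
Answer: -317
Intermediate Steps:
21*(-17 + 1) + 19 = 21*(-16) + 19 = -336 + 19 = -317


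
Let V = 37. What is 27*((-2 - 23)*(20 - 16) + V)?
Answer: -1701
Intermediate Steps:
27*((-2 - 23)*(20 - 16) + V) = 27*((-2 - 23)*(20 - 16) + 37) = 27*(-25*4 + 37) = 27*(-100 + 37) = 27*(-63) = -1701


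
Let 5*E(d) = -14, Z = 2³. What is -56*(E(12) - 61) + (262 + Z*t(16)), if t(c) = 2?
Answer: 19254/5 ≈ 3850.8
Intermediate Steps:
Z = 8
E(d) = -14/5 (E(d) = (⅕)*(-14) = -14/5)
-56*(E(12) - 61) + (262 + Z*t(16)) = -56*(-14/5 - 61) + (262 + 8*2) = -56*(-319/5) + (262 + 16) = 17864/5 + 278 = 19254/5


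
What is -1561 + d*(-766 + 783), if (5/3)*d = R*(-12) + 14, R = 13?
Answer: -15047/5 ≈ -3009.4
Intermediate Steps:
d = -426/5 (d = 3*(13*(-12) + 14)/5 = 3*(-156 + 14)/5 = (3/5)*(-142) = -426/5 ≈ -85.200)
-1561 + d*(-766 + 783) = -1561 - 426*(-766 + 783)/5 = -1561 - 426/5*17 = -1561 - 7242/5 = -15047/5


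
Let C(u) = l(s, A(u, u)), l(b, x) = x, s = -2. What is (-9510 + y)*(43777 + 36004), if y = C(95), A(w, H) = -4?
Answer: -759036434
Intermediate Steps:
C(u) = -4
y = -4
(-9510 + y)*(43777 + 36004) = (-9510 - 4)*(43777 + 36004) = -9514*79781 = -759036434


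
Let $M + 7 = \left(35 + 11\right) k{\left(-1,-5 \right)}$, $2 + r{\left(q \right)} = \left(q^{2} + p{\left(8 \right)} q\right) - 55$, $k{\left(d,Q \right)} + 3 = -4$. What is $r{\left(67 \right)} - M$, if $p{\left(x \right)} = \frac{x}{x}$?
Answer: $4828$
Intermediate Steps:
$k{\left(d,Q \right)} = -7$ ($k{\left(d,Q \right)} = -3 - 4 = -7$)
$p{\left(x \right)} = 1$
$r{\left(q \right)} = -57 + q + q^{2}$ ($r{\left(q \right)} = -2 - \left(55 - q - q^{2}\right) = -2 + \left(-55 + q + q^{2}\right) = -57 + q + q^{2}$)
$M = -329$ ($M = -7 + \left(35 + 11\right) \left(-7\right) = -7 + 46 \left(-7\right) = -7 - 322 = -329$)
$r{\left(67 \right)} - M = \left(-57 + 67 + 67^{2}\right) - -329 = \left(-57 + 67 + 4489\right) + 329 = 4499 + 329 = 4828$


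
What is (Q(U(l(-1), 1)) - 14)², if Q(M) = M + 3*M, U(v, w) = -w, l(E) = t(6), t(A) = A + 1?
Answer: 324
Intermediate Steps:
t(A) = 1 + A
l(E) = 7 (l(E) = 1 + 6 = 7)
Q(M) = 4*M
(Q(U(l(-1), 1)) - 14)² = (4*(-1*1) - 14)² = (4*(-1) - 14)² = (-4 - 14)² = (-18)² = 324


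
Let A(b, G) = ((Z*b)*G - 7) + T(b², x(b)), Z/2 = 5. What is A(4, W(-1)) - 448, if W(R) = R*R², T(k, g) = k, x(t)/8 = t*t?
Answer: -479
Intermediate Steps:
x(t) = 8*t² (x(t) = 8*(t*t) = 8*t²)
Z = 10 (Z = 2*5 = 10)
W(R) = R³
A(b, G) = -7 + b² + 10*G*b (A(b, G) = ((10*b)*G - 7) + b² = (10*G*b - 7) + b² = (-7 + 10*G*b) + b² = -7 + b² + 10*G*b)
A(4, W(-1)) - 448 = (-7 + 4² + 10*(-1)³*4) - 448 = (-7 + 16 + 10*(-1)*4) - 448 = (-7 + 16 - 40) - 448 = -31 - 448 = -479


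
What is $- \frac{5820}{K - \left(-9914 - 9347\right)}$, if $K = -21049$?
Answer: $\frac{485}{149} \approx 3.255$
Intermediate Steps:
$- \frac{5820}{K - \left(-9914 - 9347\right)} = - \frac{5820}{-21049 - \left(-9914 - 9347\right)} = - \frac{5820}{-21049 - -19261} = - \frac{5820}{-21049 + 19261} = - \frac{5820}{-1788} = \left(-5820\right) \left(- \frac{1}{1788}\right) = \frac{485}{149}$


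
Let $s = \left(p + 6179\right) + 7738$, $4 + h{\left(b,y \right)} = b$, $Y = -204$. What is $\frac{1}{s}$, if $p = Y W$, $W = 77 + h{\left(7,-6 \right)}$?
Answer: $- \frac{1}{2403} \approx -0.00041615$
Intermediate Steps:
$h{\left(b,y \right)} = -4 + b$
$W = 80$ ($W = 77 + \left(-4 + 7\right) = 77 + 3 = 80$)
$p = -16320$ ($p = \left(-204\right) 80 = -16320$)
$s = -2403$ ($s = \left(-16320 + 6179\right) + 7738 = -10141 + 7738 = -2403$)
$\frac{1}{s} = \frac{1}{-2403} = - \frac{1}{2403}$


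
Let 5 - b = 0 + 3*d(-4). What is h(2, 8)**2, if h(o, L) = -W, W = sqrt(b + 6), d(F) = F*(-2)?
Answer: -13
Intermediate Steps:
d(F) = -2*F
b = -19 (b = 5 - (0 + 3*(-2*(-4))) = 5 - (0 + 3*8) = 5 - (0 + 24) = 5 - 1*24 = 5 - 24 = -19)
W = I*sqrt(13) (W = sqrt(-19 + 6) = sqrt(-13) = I*sqrt(13) ≈ 3.6056*I)
h(o, L) = -I*sqrt(13)
h(2, 8)**2 = (-I*sqrt(13))**2 = -13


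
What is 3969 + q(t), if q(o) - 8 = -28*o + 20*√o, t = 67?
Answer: 2101 + 20*√67 ≈ 2264.7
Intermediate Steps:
q(o) = 8 - 28*o + 20*√o (q(o) = 8 + (-28*o + 20*√o) = 8 - 28*o + 20*√o)
3969 + q(t) = 3969 + (8 - 28*67 + 20*√67) = 3969 + (8 - 1876 + 20*√67) = 3969 + (-1868 + 20*√67) = 2101 + 20*√67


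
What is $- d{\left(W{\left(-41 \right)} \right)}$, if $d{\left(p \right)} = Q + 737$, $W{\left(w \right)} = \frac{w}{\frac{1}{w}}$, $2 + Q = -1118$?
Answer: $383$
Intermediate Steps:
$Q = -1120$ ($Q = -2 - 1118 = -1120$)
$W{\left(w \right)} = w^{2}$ ($W{\left(w \right)} = w w = w^{2}$)
$d{\left(p \right)} = -383$ ($d{\left(p \right)} = -1120 + 737 = -383$)
$- d{\left(W{\left(-41 \right)} \right)} = \left(-1\right) \left(-383\right) = 383$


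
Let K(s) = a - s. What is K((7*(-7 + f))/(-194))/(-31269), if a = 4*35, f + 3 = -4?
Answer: -1933/433299 ≈ -0.0044611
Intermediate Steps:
f = -7 (f = -3 - 4 = -7)
a = 140
K(s) = 140 - s
K((7*(-7 + f))/(-194))/(-31269) = (140 - 7*(-7 - 7)/(-194))/(-31269) = (140 - 7*(-14)*(-1)/194)*(-1/31269) = (140 - (-98)*(-1)/194)*(-1/31269) = (140 - 1*49/97)*(-1/31269) = (140 - 49/97)*(-1/31269) = (13531/97)*(-1/31269) = -1933/433299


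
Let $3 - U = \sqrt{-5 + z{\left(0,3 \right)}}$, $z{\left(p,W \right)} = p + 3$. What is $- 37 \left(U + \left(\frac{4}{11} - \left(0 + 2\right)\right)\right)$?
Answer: $- \frac{555}{11} + 37 i \sqrt{2} \approx -50.455 + 52.326 i$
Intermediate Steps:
$z{\left(p,W \right)} = 3 + p$
$U = 3 - i \sqrt{2}$ ($U = 3 - \sqrt{-5 + \left(3 + 0\right)} = 3 - \sqrt{-5 + 3} = 3 - \sqrt{-2} = 3 - i \sqrt{2} \approx 3.0 - 1.4142 i$)
$- 37 \left(U + \left(\frac{4}{11} - \left(0 + 2\right)\right)\right) = - 37 \left(\left(3 - i \sqrt{2}\right) + \left(\frac{4}{11} - \left(0 + 2\right)\right)\right) = - 37 \left(\left(3 - i \sqrt{2}\right) + \left(4 \cdot \frac{1}{11} - 2\right)\right) = - 37 \left(\left(3 - i \sqrt{2}\right) + \left(\frac{4}{11} - 2\right)\right) = - 37 \left(\left(3 - i \sqrt{2}\right) - \frac{18}{11}\right) = - 37 \left(\frac{15}{11} - i \sqrt{2}\right) = - \frac{555}{11} + 37 i \sqrt{2}$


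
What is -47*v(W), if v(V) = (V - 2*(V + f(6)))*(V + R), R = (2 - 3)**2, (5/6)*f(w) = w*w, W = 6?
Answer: 151998/5 ≈ 30400.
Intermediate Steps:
f(w) = 6*w**2/5 (f(w) = 6*(w*w)/5 = 6*w**2/5)
R = 1 (R = (-1)**2 = 1)
v(V) = (1 + V)*(-432/5 - V) (v(V) = (V - 2*(V + (6/5)*6**2))*(V + 1) = (V - 2*(V + (6/5)*36))*(1 + V) = (V - 2*(V + 216/5))*(1 + V) = (V - 2*(216/5 + V))*(1 + V) = (V + (-432/5 - 2*V))*(1 + V) = (-432/5 - V)*(1 + V) = (1 + V)*(-432/5 - V))
-47*v(W) = -47*(-432/5 - 1*6**2 - 437/5*6) = -47*(-432/5 - 1*36 - 2622/5) = -47*(-432/5 - 36 - 2622/5) = -47*(-3234/5) = 151998/5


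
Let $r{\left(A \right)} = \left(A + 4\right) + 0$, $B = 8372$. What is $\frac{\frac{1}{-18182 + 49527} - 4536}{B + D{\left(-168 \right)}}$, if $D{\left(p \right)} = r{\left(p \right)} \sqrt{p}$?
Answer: $- \frac{42512094781}{83522012380} - \frac{5829417679 i \sqrt{42}}{292327043330} \approx -0.50899 - 0.12924 i$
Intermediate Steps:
$r{\left(A \right)} = 4 + A$ ($r{\left(A \right)} = \left(4 + A\right) + 0 = 4 + A$)
$D{\left(p \right)} = \sqrt{p} \left(4 + p\right)$ ($D{\left(p \right)} = \left(4 + p\right) \sqrt{p} = \sqrt{p} \left(4 + p\right)$)
$\frac{\frac{1}{-18182 + 49527} - 4536}{B + D{\left(-168 \right)}} = \frac{\frac{1}{-18182 + 49527} - 4536}{8372 + \sqrt{-168} \left(4 - 168\right)} = \frac{\frac{1}{31345} - 4536}{8372 + 2 i \sqrt{42} \left(-164\right)} = \frac{\frac{1}{31345} - 4536}{8372 - 328 i \sqrt{42}} = - \frac{142180919}{31345 \left(8372 - 328 i \sqrt{42}\right)}$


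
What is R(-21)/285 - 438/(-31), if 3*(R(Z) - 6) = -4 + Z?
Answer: 374273/26505 ≈ 14.121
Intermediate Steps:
R(Z) = 14/3 + Z/3 (R(Z) = 6 + (-4 + Z)/3 = 6 + (-4/3 + Z/3) = 14/3 + Z/3)
R(-21)/285 - 438/(-31) = (14/3 + (⅓)*(-21))/285 - 438/(-31) = (14/3 - 7)*(1/285) - 438*(-1/31) = -7/3*1/285 + 438/31 = -7/855 + 438/31 = 374273/26505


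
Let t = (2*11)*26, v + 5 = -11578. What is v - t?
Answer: -12155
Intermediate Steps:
v = -11583 (v = -5 - 11578 = -11583)
t = 572 (t = 22*26 = 572)
v - t = -11583 - 1*572 = -11583 - 572 = -12155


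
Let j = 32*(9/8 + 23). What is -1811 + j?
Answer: -1039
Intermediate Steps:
j = 772 (j = 32*(9*(1/8) + 23) = 32*(9/8 + 23) = 32*(193/8) = 772)
-1811 + j = -1811 + 772 = -1039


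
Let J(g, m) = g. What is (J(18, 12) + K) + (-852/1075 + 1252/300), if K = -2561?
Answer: -8190272/3225 ≈ -2539.6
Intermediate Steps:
(J(18, 12) + K) + (-852/1075 + 1252/300) = (18 - 2561) + (-852/1075 + 1252/300) = -2543 + (-852*1/1075 + 1252*(1/300)) = -2543 + (-852/1075 + 313/75) = -2543 + 10903/3225 = -8190272/3225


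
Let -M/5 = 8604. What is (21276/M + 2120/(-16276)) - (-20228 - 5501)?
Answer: 125103066566/4862455 ≈ 25728.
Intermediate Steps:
M = -43020 (M = -5*8604 = -43020)
(21276/M + 2120/(-16276)) - (-20228 - 5501) = (21276/(-43020) + 2120/(-16276)) - (-20228 - 5501) = (21276*(-1/43020) + 2120*(-1/16276)) - 1*(-25729) = (-591/1195 - 530/4069) + 25729 = -3038129/4862455 + 25729 = 125103066566/4862455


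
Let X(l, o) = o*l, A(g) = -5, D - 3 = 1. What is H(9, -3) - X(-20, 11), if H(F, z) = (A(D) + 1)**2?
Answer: 236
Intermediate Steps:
D = 4 (D = 3 + 1 = 4)
X(l, o) = l*o
H(F, z) = 16 (H(F, z) = (-5 + 1)**2 = (-4)**2 = 16)
H(9, -3) - X(-20, 11) = 16 - (-20)*11 = 16 - 1*(-220) = 16 + 220 = 236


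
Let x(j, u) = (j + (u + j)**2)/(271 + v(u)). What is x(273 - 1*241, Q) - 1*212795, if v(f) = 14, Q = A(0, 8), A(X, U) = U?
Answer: -20214981/95 ≈ -2.1279e+5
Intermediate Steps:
Q = 8
x(j, u) = j/285 + (j + u)**2/285 (x(j, u) = (j + (u + j)**2)/(271 + 14) = (j + (j + u)**2)/285 = (j + (j + u)**2)*(1/285) = j/285 + (j + u)**2/285)
x(273 - 1*241, Q) - 1*212795 = ((273 - 1*241)/285 + ((273 - 1*241) + 8)**2/285) - 1*212795 = ((273 - 241)/285 + ((273 - 241) + 8)**2/285) - 212795 = ((1/285)*32 + (32 + 8)**2/285) - 212795 = (32/285 + (1/285)*40**2) - 212795 = (32/285 + (1/285)*1600) - 212795 = (32/285 + 320/57) - 212795 = 544/95 - 212795 = -20214981/95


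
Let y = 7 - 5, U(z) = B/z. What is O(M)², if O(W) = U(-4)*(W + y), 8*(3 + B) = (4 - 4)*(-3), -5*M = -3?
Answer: 1521/400 ≈ 3.8025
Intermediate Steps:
M = ⅗ (M = -⅕*(-3) = ⅗ ≈ 0.60000)
B = -3 (B = -3 + ((4 - 4)*(-3))/8 = -3 + (0*(-3))/8 = -3 + (⅛)*0 = -3 + 0 = -3)
U(z) = -3/z
y = 2
O(W) = 3/2 + 3*W/4 (O(W) = (-3/(-4))*(W + 2) = (-3*(-¼))*(2 + W) = 3*(2 + W)/4 = 3/2 + 3*W/4)
O(M)² = (3/2 + (¾)*(⅗))² = (3/2 + 9/20)² = (39/20)² = 1521/400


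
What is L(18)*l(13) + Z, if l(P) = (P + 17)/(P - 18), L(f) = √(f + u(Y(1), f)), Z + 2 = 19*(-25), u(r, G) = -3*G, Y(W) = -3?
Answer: -477 - 36*I ≈ -477.0 - 36.0*I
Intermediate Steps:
Z = -477 (Z = -2 + 19*(-25) = -2 - 475 = -477)
L(f) = √2*√(-f) (L(f) = √(f - 3*f) = √(-2*f) = √2*√(-f))
l(P) = (17 + P)/(-18 + P)
L(18)*l(13) + Z = (√2*√(-1*18))*((17 + 13)/(-18 + 13)) - 477 = (√2*√(-18))*(30/(-5)) - 477 = (√2*(3*I*√2))*(-⅕*30) - 477 = (6*I)*(-6) - 477 = -36*I - 477 = -477 - 36*I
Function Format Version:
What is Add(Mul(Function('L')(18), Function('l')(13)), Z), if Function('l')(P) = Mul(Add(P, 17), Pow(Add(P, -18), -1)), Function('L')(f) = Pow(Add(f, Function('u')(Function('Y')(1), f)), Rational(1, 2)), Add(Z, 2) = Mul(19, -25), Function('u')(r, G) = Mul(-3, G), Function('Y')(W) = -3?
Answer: Add(-477, Mul(-36, I)) ≈ Add(-477.00, Mul(-36.000, I))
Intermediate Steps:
Z = -477 (Z = Add(-2, Mul(19, -25)) = Add(-2, -475) = -477)
Function('L')(f) = Mul(Pow(2, Rational(1, 2)), Pow(Mul(-1, f), Rational(1, 2))) (Function('L')(f) = Pow(Add(f, Mul(-3, f)), Rational(1, 2)) = Pow(Mul(-2, f), Rational(1, 2)) = Mul(Pow(2, Rational(1, 2)), Pow(Mul(-1, f), Rational(1, 2))))
Function('l')(P) = Mul(Pow(Add(-18, P), -1), Add(17, P)) (Function('l')(P) = Mul(Add(17, P), Pow(Add(-18, P), -1)) = Mul(Pow(Add(-18, P), -1), Add(17, P)))
Add(Mul(Function('L')(18), Function('l')(13)), Z) = Add(Mul(Mul(Pow(2, Rational(1, 2)), Pow(Mul(-1, 18), Rational(1, 2))), Mul(Pow(Add(-18, 13), -1), Add(17, 13))), -477) = Add(Mul(Mul(Pow(2, Rational(1, 2)), Pow(-18, Rational(1, 2))), Mul(Pow(-5, -1), 30)), -477) = Add(Mul(Mul(Pow(2, Rational(1, 2)), Mul(3, I, Pow(2, Rational(1, 2)))), Mul(Rational(-1, 5), 30)), -477) = Add(Mul(Mul(6, I), -6), -477) = Add(Mul(-36, I), -477) = Add(-477, Mul(-36, I))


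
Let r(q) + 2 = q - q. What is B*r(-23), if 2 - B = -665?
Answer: -1334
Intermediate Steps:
r(q) = -2 (r(q) = -2 + (q - q) = -2 + 0 = -2)
B = 667 (B = 2 - 1*(-665) = 2 + 665 = 667)
B*r(-23) = 667*(-2) = -1334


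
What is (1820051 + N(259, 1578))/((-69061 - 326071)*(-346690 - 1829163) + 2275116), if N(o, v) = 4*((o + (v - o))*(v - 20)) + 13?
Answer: 208110/15352703977 ≈ 1.3555e-5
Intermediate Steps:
N(o, v) = 13 + 4*v*(-20 + v) (N(o, v) = 4*(v*(-20 + v)) + 13 = 4*v*(-20 + v) + 13 = 13 + 4*v*(-20 + v))
(1820051 + N(259, 1578))/((-69061 - 326071)*(-346690 - 1829163) + 2275116) = (1820051 + (13 - 80*1578 + 4*1578²))/((-69061 - 326071)*(-346690 - 1829163) + 2275116) = (1820051 + (13 - 126240 + 4*2490084))/(-395132*(-2175853) + 2275116) = (1820051 + (13 - 126240 + 9960336))/(859749147596 + 2275116) = (1820051 + 9834109)/859751422712 = 11654160*(1/859751422712) = 208110/15352703977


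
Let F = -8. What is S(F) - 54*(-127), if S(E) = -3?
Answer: 6855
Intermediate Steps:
S(F) - 54*(-127) = -3 - 54*(-127) = -3 + 6858 = 6855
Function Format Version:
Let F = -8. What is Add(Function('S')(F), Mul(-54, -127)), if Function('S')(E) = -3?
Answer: 6855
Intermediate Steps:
Add(Function('S')(F), Mul(-54, -127)) = Add(-3, Mul(-54, -127)) = Add(-3, 6858) = 6855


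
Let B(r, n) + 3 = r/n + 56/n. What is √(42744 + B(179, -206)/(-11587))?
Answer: √243529523763330962/2386922 ≈ 206.75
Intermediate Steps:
B(r, n) = -3 + 56/n + r/n (B(r, n) = -3 + (r/n + 56/n) = -3 + (56/n + r/n) = -3 + 56/n + r/n)
√(42744 + B(179, -206)/(-11587)) = √(42744 + ((56 + 179 - 3*(-206))/(-206))/(-11587)) = √(42744 - (56 + 179 + 618)/206*(-1/11587)) = √(42744 - 1/206*853*(-1/11587)) = √(42744 - 853/206*(-1/11587)) = √(42744 + 853/2386922) = √(102026594821/2386922) = √243529523763330962/2386922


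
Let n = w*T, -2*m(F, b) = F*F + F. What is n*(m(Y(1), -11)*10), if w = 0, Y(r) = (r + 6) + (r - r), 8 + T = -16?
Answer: 0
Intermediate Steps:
T = -24 (T = -8 - 16 = -24)
Y(r) = 6 + r (Y(r) = (6 + r) + 0 = 6 + r)
m(F, b) = -F/2 - F**2/2 (m(F, b) = -(F*F + F)/2 = -(F**2 + F)/2 = -(F + F**2)/2 = -F/2 - F**2/2)
n = 0 (n = 0*(-24) = 0)
n*(m(Y(1), -11)*10) = 0*(-(6 + 1)*(1 + (6 + 1))/2*10) = 0*(-1/2*7*(1 + 7)*10) = 0*(-1/2*7*8*10) = 0*(-28*10) = 0*(-280) = 0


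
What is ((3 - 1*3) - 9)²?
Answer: 81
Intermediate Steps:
((3 - 1*3) - 9)² = ((3 - 3) - 9)² = (0 - 9)² = (-9)² = 81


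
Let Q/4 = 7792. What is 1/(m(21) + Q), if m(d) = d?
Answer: 1/31189 ≈ 3.2063e-5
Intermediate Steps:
Q = 31168 (Q = 4*7792 = 31168)
1/(m(21) + Q) = 1/(21 + 31168) = 1/31189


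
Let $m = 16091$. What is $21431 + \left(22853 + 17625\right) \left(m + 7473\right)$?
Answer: $953845023$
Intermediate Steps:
$21431 + \left(22853 + 17625\right) \left(m + 7473\right) = 21431 + \left(22853 + 17625\right) \left(16091 + 7473\right) = 21431 + 40478 \cdot 23564 = 21431 + 953823592 = 953845023$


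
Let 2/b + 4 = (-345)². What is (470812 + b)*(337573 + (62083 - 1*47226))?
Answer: 19748949000481220/119021 ≈ 1.6593e+11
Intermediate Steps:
b = 2/119021 (b = 2/(-4 + (-345)²) = 2/(-4 + 119025) = 2/119021 ≈ 1.6804e-5)
(470812 + b)*(337573 + (62083 - 1*47226)) = (470812 + 2/119021)*(337573 + (62083 - 1*47226)) = 56036515054*(337573 + (62083 - 47226))/119021 = 56036515054*(337573 + 14857)/119021 = (56036515054/119021)*352430 = 19748949000481220/119021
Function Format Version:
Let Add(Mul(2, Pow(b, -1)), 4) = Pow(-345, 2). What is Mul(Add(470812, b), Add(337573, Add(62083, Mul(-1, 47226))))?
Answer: Rational(19748949000481220, 119021) ≈ 1.6593e+11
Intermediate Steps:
b = Rational(2, 119021) (b = Mul(2, Pow(Add(-4, Pow(-345, 2)), -1)) = Mul(2, Pow(Add(-4, 119025), -1)) = Mul(2, Pow(119021, -1)) = Mul(2, Rational(1, 119021)) = Rational(2, 119021) ≈ 1.6804e-5)
Mul(Add(470812, b), Add(337573, Add(62083, Mul(-1, 47226)))) = Mul(Add(470812, Rational(2, 119021)), Add(337573, Add(62083, Mul(-1, 47226)))) = Mul(Rational(56036515054, 119021), Add(337573, Add(62083, -47226))) = Mul(Rational(56036515054, 119021), Add(337573, 14857)) = Mul(Rational(56036515054, 119021), 352430) = Rational(19748949000481220, 119021)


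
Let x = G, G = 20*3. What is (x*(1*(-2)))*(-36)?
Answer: 4320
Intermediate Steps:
G = 60
x = 60
(x*(1*(-2)))*(-36) = (60*(1*(-2)))*(-36) = (60*(-2))*(-36) = -120*(-36) = 4320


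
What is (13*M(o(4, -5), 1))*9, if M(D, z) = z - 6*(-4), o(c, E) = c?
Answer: 2925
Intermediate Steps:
M(D, z) = 24 + z (M(D, z) = z - 1*(-24) = z + 24 = 24 + z)
(13*M(o(4, -5), 1))*9 = (13*(24 + 1))*9 = (13*25)*9 = 325*9 = 2925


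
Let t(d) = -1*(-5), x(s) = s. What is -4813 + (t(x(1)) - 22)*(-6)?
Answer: -4711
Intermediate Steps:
t(d) = 5
-4813 + (t(x(1)) - 22)*(-6) = -4813 + (5 - 22)*(-6) = -4813 - 17*(-6) = -4813 + 102 = -4711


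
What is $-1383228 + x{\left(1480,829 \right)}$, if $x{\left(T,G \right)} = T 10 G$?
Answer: $10885972$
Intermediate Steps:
$x{\left(T,G \right)} = 10 G T$ ($x{\left(T,G \right)} = 10 T G = 10 G T$)
$-1383228 + x{\left(1480,829 \right)} = -1383228 + 10 \cdot 829 \cdot 1480 = -1383228 + 12269200 = 10885972$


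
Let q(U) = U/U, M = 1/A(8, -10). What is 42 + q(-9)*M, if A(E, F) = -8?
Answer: 335/8 ≈ 41.875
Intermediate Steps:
M = -⅛ (M = 1/(-8) = -⅛ ≈ -0.12500)
q(U) = 1
42 + q(-9)*M = 42 + 1*(-⅛) = 42 - ⅛ = 335/8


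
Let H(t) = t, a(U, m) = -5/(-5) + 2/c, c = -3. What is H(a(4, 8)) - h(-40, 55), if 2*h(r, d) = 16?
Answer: -23/3 ≈ -7.6667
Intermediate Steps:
a(U, m) = 1/3 (a(U, m) = -5/(-5) + 2/(-3) = -5*(-1/5) + 2*(-1/3) = 1 - 2/3 = 1/3)
h(r, d) = 8 (h(r, d) = (1/2)*16 = 8)
H(a(4, 8)) - h(-40, 55) = 1/3 - 1*8 = 1/3 - 8 = -23/3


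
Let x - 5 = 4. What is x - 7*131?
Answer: -908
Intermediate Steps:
x = 9 (x = 5 + 4 = 9)
x - 7*131 = 9 - 7*131 = 9 - 917 = -908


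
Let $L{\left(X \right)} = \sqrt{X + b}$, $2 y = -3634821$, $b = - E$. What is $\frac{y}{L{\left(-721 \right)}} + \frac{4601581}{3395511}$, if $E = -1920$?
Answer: $\frac{4601581}{3395511} - \frac{3634821 \sqrt{1199}}{2398} \approx -52485.0$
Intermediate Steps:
$b = 1920$ ($b = \left(-1\right) \left(-1920\right) = 1920$)
$y = - \frac{3634821}{2}$ ($y = \frac{1}{2} \left(-3634821\right) = - \frac{3634821}{2} \approx -1.8174 \cdot 10^{6}$)
$L{\left(X \right)} = \sqrt{1920 + X}$ ($L{\left(X \right)} = \sqrt{X + 1920} = \sqrt{1920 + X}$)
$\frac{y}{L{\left(-721 \right)}} + \frac{4601581}{3395511} = - \frac{3634821}{2 \sqrt{1920 - 721}} + \frac{4601581}{3395511} = - \frac{3634821}{2 \sqrt{1199}} + 4601581 \cdot \frac{1}{3395511} = - \frac{3634821 \frac{\sqrt{1199}}{1199}}{2} + \frac{4601581}{3395511} = - \frac{3634821 \sqrt{1199}}{2398} + \frac{4601581}{3395511} = \frac{4601581}{3395511} - \frac{3634821 \sqrt{1199}}{2398}$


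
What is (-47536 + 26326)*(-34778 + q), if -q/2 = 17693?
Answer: 1488178440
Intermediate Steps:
q = -35386 (q = -2*17693 = -35386)
(-47536 + 26326)*(-34778 + q) = (-47536 + 26326)*(-34778 - 35386) = -21210*(-70164) = 1488178440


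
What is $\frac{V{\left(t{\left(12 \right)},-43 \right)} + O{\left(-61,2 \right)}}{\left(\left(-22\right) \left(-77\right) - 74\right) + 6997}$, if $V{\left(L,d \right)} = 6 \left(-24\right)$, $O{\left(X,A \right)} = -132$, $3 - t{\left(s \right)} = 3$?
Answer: $- \frac{276}{8617} \approx -0.03203$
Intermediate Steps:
$t{\left(s \right)} = 0$ ($t{\left(s \right)} = 3 - 3 = 0$)
$V{\left(L,d \right)} = -144$
$\frac{V{\left(t{\left(12 \right)},-43 \right)} + O{\left(-61,2 \right)}}{\left(\left(-22\right) \left(-77\right) - 74\right) + 6997} = \frac{-144 - 132}{\left(\left(-22\right) \left(-77\right) - 74\right) + 6997} = - \frac{276}{\left(1694 - 74\right) + 6997} = - \frac{276}{1620 + 6997} = - \frac{276}{8617}$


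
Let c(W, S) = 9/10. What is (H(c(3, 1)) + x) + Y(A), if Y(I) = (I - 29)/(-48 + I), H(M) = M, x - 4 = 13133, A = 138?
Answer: 118252/9 ≈ 13139.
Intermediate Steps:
c(W, S) = 9/10 (c(W, S) = 9*(1/10) = 9/10)
x = 13137 (x = 4 + 13133 = 13137)
Y(I) = (-29 + I)/(-48 + I)
(H(c(3, 1)) + x) + Y(A) = (9/10 + 13137) + (-29 + 138)/(-48 + 138) = 131379/10 + 109/90 = 118252/9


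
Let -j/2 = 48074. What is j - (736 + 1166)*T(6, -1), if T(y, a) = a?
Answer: -94246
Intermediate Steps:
j = -96148 (j = -2*48074 = -96148)
j - (736 + 1166)*T(6, -1) = -96148 - (736 + 1166)*(-1) = -96148 - 1902*(-1) = -96148 - 1*(-1902) = -96148 + 1902 = -94246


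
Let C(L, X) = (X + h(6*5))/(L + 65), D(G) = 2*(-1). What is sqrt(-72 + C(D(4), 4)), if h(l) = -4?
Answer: 6*I*sqrt(2) ≈ 8.4853*I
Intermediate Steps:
D(G) = -2
C(L, X) = (-4 + X)/(65 + L) (C(L, X) = (X - 4)/(L + 65) = (-4 + X)/(65 + L))
sqrt(-72 + C(D(4), 4)) = sqrt(-72 + (-4 + 4)/(65 - 2)) = sqrt(-72 + 0/63) = sqrt(-72 + (1/63)*0) = sqrt(-72 + 0) = sqrt(-72) = 6*I*sqrt(2)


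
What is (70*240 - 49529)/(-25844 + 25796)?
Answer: 32729/48 ≈ 681.85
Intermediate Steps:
(70*240 - 49529)/(-25844 + 25796) = (16800 - 49529)/(-48) = -32729*(-1/48) = 32729/48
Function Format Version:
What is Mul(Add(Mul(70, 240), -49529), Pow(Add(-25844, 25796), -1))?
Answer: Rational(32729, 48) ≈ 681.85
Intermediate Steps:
Mul(Add(Mul(70, 240), -49529), Pow(Add(-25844, 25796), -1)) = Mul(Add(16800, -49529), Pow(-48, -1)) = Mul(-32729, Rational(-1, 48)) = Rational(32729, 48)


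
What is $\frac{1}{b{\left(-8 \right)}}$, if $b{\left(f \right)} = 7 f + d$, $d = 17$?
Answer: $- \frac{1}{39} \approx -0.025641$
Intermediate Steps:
$b{\left(f \right)} = 17 + 7 f$ ($b{\left(f \right)} = 7 f + 17 = 17 + 7 f$)
$\frac{1}{b{\left(-8 \right)}} = \frac{1}{17 + 7 \left(-8\right)} = \frac{1}{17 - 56} = \frac{1}{-39} = - \frac{1}{39}$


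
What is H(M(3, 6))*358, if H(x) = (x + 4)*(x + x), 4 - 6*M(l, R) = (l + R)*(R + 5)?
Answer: 1207355/9 ≈ 1.3415e+5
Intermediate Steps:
M(l, R) = ⅔ - (5 + R)*(R + l)/6 (M(l, R) = ⅔ - (l + R)*(R + 5)/6 = ⅔ - (R + l)*(5 + R)/6 = ⅔ - (5 + R)*(R + l)/6)
H(x) = 2*x*(4 + x) (H(x) = (4 + x)*(2*x) = 2*x*(4 + x))
H(M(3, 6))*358 = (2*(⅔ - ⅚*6 - ⅚*3 - ⅙*6² - ⅙*6*3)*(4 + (⅔ - ⅚*6 - ⅚*3 - ⅙*6² - ⅙*6*3)))*358 = (2*(⅔ - 5 - 5/2 - ⅙*36 - 3)*(4 + (⅔ - 5 - 5/2 - ⅙*36 - 3)))*358 = (2*(⅔ - 5 - 5/2 - 6 - 3)*(4 + (⅔ - 5 - 5/2 - 6 - 3)))*358 = (2*(-95/6)*(4 - 95/6))*358 = (2*(-95/6)*(-71/6))*358 = (6745/18)*358 = 1207355/9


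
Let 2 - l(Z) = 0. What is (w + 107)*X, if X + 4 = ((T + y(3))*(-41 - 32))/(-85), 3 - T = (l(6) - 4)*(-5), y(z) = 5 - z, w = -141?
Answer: 282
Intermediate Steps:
l(Z) = 2 (l(Z) = 2 - 1*0 = 2 + 0 = 2)
T = -7 (T = 3 - (2 - 4)*(-5) = 3 - (-2)*(-5) = 3 - 1*10 = 3 - 10 = -7)
X = -141/17 (X = -4 + ((-7 + (5 - 1*3))*(-41 - 32))/(-85) = -4 + ((-7 + (5 - 3))*(-73))*(-1/85) = -4 + ((-7 + 2)*(-73))*(-1/85) = -4 - 5*(-73)*(-1/85) = -4 + 365*(-1/85) = -4 - 73/17 = -141/17 ≈ -8.2941)
(w + 107)*X = (-141 + 107)*(-141/17) = -34*(-141/17) = 282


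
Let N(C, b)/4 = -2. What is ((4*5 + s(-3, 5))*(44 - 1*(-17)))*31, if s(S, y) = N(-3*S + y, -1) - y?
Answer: 13237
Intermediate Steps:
N(C, b) = -8 (N(C, b) = 4*(-2) = -8)
s(S, y) = -8 - y
((4*5 + s(-3, 5))*(44 - 1*(-17)))*31 = ((4*5 + (-8 - 1*5))*(44 - 1*(-17)))*31 = ((20 + (-8 - 5))*(44 + 17))*31 = ((20 - 13)*61)*31 = (7*61)*31 = 427*31 = 13237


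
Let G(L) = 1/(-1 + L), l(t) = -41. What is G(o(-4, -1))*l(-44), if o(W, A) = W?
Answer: 41/5 ≈ 8.2000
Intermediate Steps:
G(o(-4, -1))*l(-44) = -41/(-1 - 4) = -41/(-5) = -⅕*(-41) = 41/5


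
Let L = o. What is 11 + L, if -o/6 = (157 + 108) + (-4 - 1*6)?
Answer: -1519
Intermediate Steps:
o = -1530 (o = -6*((157 + 108) + (-4 - 1*6)) = -6*(265 + (-4 - 6)) = -6*(265 - 10) = -6*255 = -1530)
L = -1530
11 + L = 11 - 1530 = -1519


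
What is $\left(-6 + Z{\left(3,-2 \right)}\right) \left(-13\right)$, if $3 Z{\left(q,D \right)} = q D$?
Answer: $104$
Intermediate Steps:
$Z{\left(q,D \right)} = \frac{D q}{3}$ ($Z{\left(q,D \right)} = \frac{q D}{3} = \frac{D q}{3}$)
$\left(-6 + Z{\left(3,-2 \right)}\right) \left(-13\right) = \left(-6 + \frac{1}{3} \left(-2\right) 3\right) \left(-13\right) = \left(-6 - 2\right) \left(-13\right) = \left(-8\right) \left(-13\right) = 104$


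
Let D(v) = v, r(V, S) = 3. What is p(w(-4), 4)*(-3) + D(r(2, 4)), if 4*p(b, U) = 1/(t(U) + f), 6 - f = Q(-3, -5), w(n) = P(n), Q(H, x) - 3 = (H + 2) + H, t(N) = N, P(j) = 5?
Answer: 129/44 ≈ 2.9318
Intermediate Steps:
Q(H, x) = 5 + 2*H (Q(H, x) = 3 + ((H + 2) + H) = 3 + ((2 + H) + H) = 3 + (2 + 2*H) = 5 + 2*H)
w(n) = 5
f = 7 (f = 6 - (5 + 2*(-3)) = 6 - (5 - 6) = 6 - 1*(-1) = 6 + 1 = 7)
p(b, U) = 1/(4*(7 + U)) (p(b, U) = 1/(4*(U + 7)) = 1/(4*(7 + U)))
p(w(-4), 4)*(-3) + D(r(2, 4)) = (1/(4*(7 + 4)))*(-3) + 3 = ((¼)/11)*(-3) + 3 = ((¼)*(1/11))*(-3) + 3 = (1/44)*(-3) + 3 = -3/44 + 3 = 129/44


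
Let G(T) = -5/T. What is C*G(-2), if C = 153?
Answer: 765/2 ≈ 382.50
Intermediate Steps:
C*G(-2) = 153*(-5/(-2)) = 153*(-5*(-½)) = 153*(5/2) = 765/2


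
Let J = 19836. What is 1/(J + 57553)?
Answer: 1/77389 ≈ 1.2922e-5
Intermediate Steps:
1/(J + 57553) = 1/(19836 + 57553) = 1/77389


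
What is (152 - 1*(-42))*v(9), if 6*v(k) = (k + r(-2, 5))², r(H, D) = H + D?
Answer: 4656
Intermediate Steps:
r(H, D) = D + H
v(k) = (3 + k)²/6 (v(k) = (k + (5 - 2))²/6 = (k + 3)²/6 = (3 + k)²/6)
(152 - 1*(-42))*v(9) = (152 - 1*(-42))*((3 + 9)²/6) = (152 + 42)*((⅙)*12²) = 194*((⅙)*144) = 194*24 = 4656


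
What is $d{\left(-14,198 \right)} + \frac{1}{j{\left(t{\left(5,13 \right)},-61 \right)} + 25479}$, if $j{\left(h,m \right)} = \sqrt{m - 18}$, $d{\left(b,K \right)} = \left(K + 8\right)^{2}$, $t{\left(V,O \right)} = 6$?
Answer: $\frac{27548582136199}{649179520} - \frac{i \sqrt{79}}{649179520} \approx 42436.0 - 1.3691 \cdot 10^{-8} i$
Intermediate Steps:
$d{\left(b,K \right)} = \left(8 + K\right)^{2}$
$j{\left(h,m \right)} = \sqrt{-18 + m}$
$d{\left(-14,198 \right)} + \frac{1}{j{\left(t{\left(5,13 \right)},-61 \right)} + 25479} = \left(8 + 198\right)^{2} + \frac{1}{\sqrt{-18 - 61} + 25479} = 206^{2} + \frac{1}{\sqrt{-79} + 25479} = 42436 + \frac{1}{i \sqrt{79} + 25479} = 42436 + \frac{1}{25479 + i \sqrt{79}}$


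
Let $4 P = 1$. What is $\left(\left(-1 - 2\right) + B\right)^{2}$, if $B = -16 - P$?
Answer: $\frac{5929}{16} \approx 370.56$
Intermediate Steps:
$P = \frac{1}{4}$ ($P = \frac{1}{4} \cdot 1 = \frac{1}{4} \approx 0.25$)
$B = - \frac{65}{4}$ ($B = -16 - \frac{1}{4} = - \frac{65}{4} \approx -16.25$)
$\left(\left(-1 - 2\right) + B\right)^{2} = \left(\left(-1 - 2\right) - \frac{65}{4}\right)^{2} = \left(-3 - \frac{65}{4}\right)^{2} = \left(- \frac{77}{4}\right)^{2} = \frac{5929}{16}$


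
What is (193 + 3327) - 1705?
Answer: 1815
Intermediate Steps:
(193 + 3327) - 1705 = 3520 - 1705 = 1815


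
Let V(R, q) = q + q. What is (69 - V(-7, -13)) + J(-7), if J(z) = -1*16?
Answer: 79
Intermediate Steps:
V(R, q) = 2*q
J(z) = -16
(69 - V(-7, -13)) + J(-7) = (69 - 2*(-13)) - 16 = (69 - 1*(-26)) - 16 = (69 + 26) - 16 = 95 - 16 = 79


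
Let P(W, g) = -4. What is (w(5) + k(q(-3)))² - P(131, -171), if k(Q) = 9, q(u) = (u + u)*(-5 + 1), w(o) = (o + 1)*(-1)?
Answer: 13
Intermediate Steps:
w(o) = -1 - o (w(o) = (1 + o)*(-1) = -1 - o)
q(u) = -8*u (q(u) = (2*u)*(-4) = -8*u)
(w(5) + k(q(-3)))² - P(131, -171) = ((-1 - 1*5) + 9)² - 1*(-4) = ((-1 - 5) + 9)² + 4 = (-6 + 9)² + 4 = 3² + 4 = 9 + 4 = 13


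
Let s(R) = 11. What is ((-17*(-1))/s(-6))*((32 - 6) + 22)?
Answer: 816/11 ≈ 74.182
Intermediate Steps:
((-17*(-1))/s(-6))*((32 - 6) + 22) = ((-17*(-1))/11)*((32 - 6) + 22) = ((1/11)*17)*(26 + 22) = (17/11)*48 = 816/11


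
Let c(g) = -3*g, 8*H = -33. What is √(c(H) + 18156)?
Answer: √290694/4 ≈ 134.79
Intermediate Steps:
H = -33/8 (H = (⅛)*(-33) = -33/8 ≈ -4.1250)
√(c(H) + 18156) = √(-3*(-33/8) + 18156) = √(99/8 + 18156) = √(145347/8) = √290694/4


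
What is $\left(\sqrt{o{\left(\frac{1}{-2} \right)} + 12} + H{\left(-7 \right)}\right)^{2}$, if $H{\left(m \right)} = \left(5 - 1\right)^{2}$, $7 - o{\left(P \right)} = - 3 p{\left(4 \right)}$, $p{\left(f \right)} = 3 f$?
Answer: $\left(16 + \sqrt{55}\right)^{2} \approx 548.32$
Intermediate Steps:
$o{\left(P \right)} = 43$ ($o{\left(P \right)} = 7 - - 3 \cdot 3 \cdot 4 = 7 - \left(-3\right) 12 = 7 - -36 = 7 + 36 = 43$)
$H{\left(m \right)} = 16$ ($H{\left(m \right)} = 4^{2} = 16$)
$\left(\sqrt{o{\left(\frac{1}{-2} \right)} + 12} + H{\left(-7 \right)}\right)^{2} = \left(\sqrt{43 + 12} + 16\right)^{2} = \left(\sqrt{55} + 16\right)^{2} = \left(16 + \sqrt{55}\right)^{2}$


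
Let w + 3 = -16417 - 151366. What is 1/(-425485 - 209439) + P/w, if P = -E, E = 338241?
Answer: 107378580449/53265679132 ≈ 2.0159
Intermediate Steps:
w = -167786 (w = -3 + (-16417 - 151366) = -3 - 167783 = -167786)
P = -338241 (P = -1*338241 = -338241)
1/(-425485 - 209439) + P/w = 1/(-425485 - 209439) - 338241/(-167786) = 1/(-634924) - 338241*(-1/167786) = -1/634924 + 338241/167786 = 107378580449/53265679132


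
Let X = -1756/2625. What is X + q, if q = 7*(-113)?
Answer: -2078131/2625 ≈ -791.67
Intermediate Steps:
X = -1756/2625 (X = -1756*1/2625 = -1756/2625 ≈ -0.66895)
q = -791
X + q = -1756/2625 - 791 = -2078131/2625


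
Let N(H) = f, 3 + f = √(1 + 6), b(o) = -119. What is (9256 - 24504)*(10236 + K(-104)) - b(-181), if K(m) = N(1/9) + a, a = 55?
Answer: -156871305 - 15248*√7 ≈ -1.5691e+8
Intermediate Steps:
f = -3 + √7 (f = -3 + √(1 + 6) = -3 + √7 ≈ -0.35425)
N(H) = -3 + √7
K(m) = 52 + √7 (K(m) = (-3 + √7) + 55 = 52 + √7)
(9256 - 24504)*(10236 + K(-104)) - b(-181) = (9256 - 24504)*(10236 + (52 + √7)) - 1*(-119) = -15248*(10288 + √7) + 119 = (-156871424 - 15248*√7) + 119 = -156871305 - 15248*√7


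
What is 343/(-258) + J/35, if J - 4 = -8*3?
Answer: -3433/1806 ≈ -1.9009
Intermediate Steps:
J = -20 (J = 4 - 8*3 = 4 - 24 = -20)
343/(-258) + J/35 = 343/(-258) - 20/35 = 343*(-1/258) - 20*1/35 = -343/258 - 4/7 = -3433/1806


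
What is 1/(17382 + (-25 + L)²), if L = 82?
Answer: 1/20631 ≈ 4.8471e-5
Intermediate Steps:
1/(17382 + (-25 + L)²) = 1/(17382 + (-25 + 82)²) = 1/(17382 + 57²) = 1/(17382 + 3249) = 1/20631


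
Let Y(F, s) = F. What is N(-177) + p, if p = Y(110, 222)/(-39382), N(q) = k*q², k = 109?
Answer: 67242027896/19691 ≈ 3.4149e+6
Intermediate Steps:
N(q) = 109*q²
p = -55/19691 (p = 110/(-39382) = 110*(-1/39382) = -55/19691 ≈ -0.0027932)
N(-177) + p = 109*(-177)² - 55/19691 = 109*31329 - 55/19691 = 3414861 - 55/19691 = 67242027896/19691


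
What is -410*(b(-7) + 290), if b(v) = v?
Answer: -116030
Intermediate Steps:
-410*(b(-7) + 290) = -410*(-7 + 290) = -410*283 = -116030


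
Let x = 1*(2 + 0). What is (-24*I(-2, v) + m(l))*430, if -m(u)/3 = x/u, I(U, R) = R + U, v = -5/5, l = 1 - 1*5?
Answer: 31605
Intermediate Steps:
l = -4 (l = 1 - 5 = -4)
v = -1 (v = -5*⅕ = -1)
x = 2 (x = 1*2 = 2)
m(u) = -6/u
(-24*I(-2, v) + m(l))*430 = (-24*(-1 - 2) - 6/(-4))*430 = (-24*(-3) - 6*(-¼))*430 = (72 + 3/2)*430 = (147/2)*430 = 31605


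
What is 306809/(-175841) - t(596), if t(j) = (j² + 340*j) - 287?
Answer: -98043797338/175841 ≈ -5.5757e+5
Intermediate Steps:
t(j) = -287 + j² + 340*j
306809/(-175841) - t(596) = 306809/(-175841) - (-287 + 596² + 340*596) = 306809*(-1/175841) - (-287 + 355216 + 202640) = -306809/175841 - 1*557569 = -306809/175841 - 557569 = -98043797338/175841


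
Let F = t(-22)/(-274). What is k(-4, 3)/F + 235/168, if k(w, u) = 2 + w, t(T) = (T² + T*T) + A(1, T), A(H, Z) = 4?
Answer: 26707/13608 ≈ 1.9626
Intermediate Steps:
t(T) = 4 + 2*T² (t(T) = (T² + T*T) + 4 = (T² + T²) + 4 = 2*T² + 4 = 4 + 2*T²)
F = -486/137 (F = (4 + 2*(-22)²)/(-274) = (4 + 2*484)*(-1/274) = (4 + 968)*(-1/274) = 972*(-1/274) = -486/137 ≈ -3.5474)
k(-4, 3)/F + 235/168 = (2 - 4)/(-486/137) + 235/168 = -2*(-137/486) + 235*(1/168) = 137/243 + 235/168 = 26707/13608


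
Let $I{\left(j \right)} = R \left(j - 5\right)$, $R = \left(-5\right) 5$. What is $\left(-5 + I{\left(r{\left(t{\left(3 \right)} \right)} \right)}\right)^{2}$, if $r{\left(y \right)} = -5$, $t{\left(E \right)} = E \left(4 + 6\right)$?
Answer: $60025$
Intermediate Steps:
$t{\left(E \right)} = 10 E$ ($t{\left(E \right)} = E 10 = 10 E$)
$R = -25$
$I{\left(j \right)} = 125 - 25 j$ ($I{\left(j \right)} = - 25 \left(j - 5\right) = - 25 \left(-5 + j\right) = 125 - 25 j$)
$\left(-5 + I{\left(r{\left(t{\left(3 \right)} \right)} \right)}\right)^{2} = \left(-5 + \left(125 - -125\right)\right)^{2} = \left(-5 + \left(125 + 125\right)\right)^{2} = \left(-5 + 250\right)^{2} = 245^{2} = 60025$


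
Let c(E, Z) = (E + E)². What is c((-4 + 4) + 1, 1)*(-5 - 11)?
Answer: -64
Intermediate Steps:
c(E, Z) = 4*E² (c(E, Z) = (2*E)² = 4*E²)
c((-4 + 4) + 1, 1)*(-5 - 11) = (4*((-4 + 4) + 1)²)*(-5 - 11) = (4*(0 + 1)²)*(-16) = (4*1²)*(-16) = (4*1)*(-16) = 4*(-16) = -64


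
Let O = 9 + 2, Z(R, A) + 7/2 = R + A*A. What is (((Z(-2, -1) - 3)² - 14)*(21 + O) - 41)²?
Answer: 1718721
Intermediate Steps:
Z(R, A) = -7/2 + R + A² (Z(R, A) = -7/2 + (R + A*A) = -7/2 + (R + A²) = -7/2 + R + A²)
O = 11
(((Z(-2, -1) - 3)² - 14)*(21 + O) - 41)² = ((((-7/2 - 2 + (-1)²) - 3)² - 14)*(21 + 11) - 41)² = ((((-7/2 - 2 + 1) - 3)² - 14)*32 - 41)² = (((-9/2 - 3)² - 14)*32 - 41)² = (((-15/2)² - 14)*32 - 41)² = ((225/4 - 14)*32 - 41)² = ((169/4)*32 - 41)² = (1352 - 41)² = 1311² = 1718721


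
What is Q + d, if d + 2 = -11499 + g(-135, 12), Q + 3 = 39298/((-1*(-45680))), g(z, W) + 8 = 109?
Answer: -260424871/22840 ≈ -11402.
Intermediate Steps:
g(z, W) = 101 (g(z, W) = -8 + 109 = 101)
Q = -48871/22840 (Q = -3 + 39298/((-1*(-45680))) = -3 + 39298/45680 = -3 + 39298*(1/45680) = -3 + 19649/22840 = -48871/22840 ≈ -2.1397)
d = -11400 (d = -2 + (-11499 + 101) = -2 - 11398 = -11400)
Q + d = -48871/22840 - 11400 = -260424871/22840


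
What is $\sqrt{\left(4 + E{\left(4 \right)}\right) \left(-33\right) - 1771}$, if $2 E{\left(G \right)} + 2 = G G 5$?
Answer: $i \sqrt{3190} \approx 56.48 i$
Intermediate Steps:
$E{\left(G \right)} = -1 + \frac{5 G^{2}}{2}$ ($E{\left(G \right)} = -1 + \frac{G G 5}{2} = -1 + \frac{G^{2} \cdot 5}{2} = -1 + \frac{5 G^{2}}{2}$)
$\sqrt{\left(4 + E{\left(4 \right)}\right) \left(-33\right) - 1771} = \sqrt{\left(4 - \left(1 - \frac{5 \cdot 4^{2}}{2}\right)\right) \left(-33\right) - 1771} = \sqrt{\left(4 + \left(-1 + \frac{5}{2} \cdot 16\right)\right) \left(-33\right) - 1771} = \sqrt{\left(4 + \left(-1 + 40\right)\right) \left(-33\right) - 1771} = \sqrt{\left(4 + 39\right) \left(-33\right) - 1771} = \sqrt{43 \left(-33\right) - 1771} = \sqrt{-1419 - 1771} = \sqrt{-3190} = i \sqrt{3190}$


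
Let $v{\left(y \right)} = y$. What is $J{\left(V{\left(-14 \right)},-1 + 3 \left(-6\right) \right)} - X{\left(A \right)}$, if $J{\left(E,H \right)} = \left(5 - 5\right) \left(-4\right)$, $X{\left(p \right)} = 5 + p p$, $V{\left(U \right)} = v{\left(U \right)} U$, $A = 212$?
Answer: $-44949$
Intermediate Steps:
$V{\left(U \right)} = U^{2}$ ($V{\left(U \right)} = U U = U^{2}$)
$X{\left(p \right)} = 5 + p^{2}$
$J{\left(E,H \right)} = 0$ ($J{\left(E,H \right)} = 0 \left(-4\right) = 0$)
$J{\left(V{\left(-14 \right)},-1 + 3 \left(-6\right) \right)} - X{\left(A \right)} = 0 - \left(5 + 212^{2}\right) = 0 - \left(5 + 44944\right) = 0 - 44949 = -44949$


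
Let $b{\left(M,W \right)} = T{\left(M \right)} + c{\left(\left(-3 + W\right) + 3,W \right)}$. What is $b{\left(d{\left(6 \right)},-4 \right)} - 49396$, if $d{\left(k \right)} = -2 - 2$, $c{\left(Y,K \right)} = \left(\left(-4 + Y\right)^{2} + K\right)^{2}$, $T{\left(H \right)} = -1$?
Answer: $-45797$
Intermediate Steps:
$c{\left(Y,K \right)} = \left(K + \left(-4 + Y\right)^{2}\right)^{2}$
$d{\left(k \right)} = -4$ ($d{\left(k \right)} = -2 - 2 = -4$)
$b{\left(M,W \right)} = -1 + \left(W + \left(-4 + W\right)^{2}\right)^{2}$ ($b{\left(M,W \right)} = -1 + \left(W + \left(-4 + \left(\left(-3 + W\right) + 3\right)\right)^{2}\right)^{2} = -1 + \left(W + \left(-4 + W\right)^{2}\right)^{2}$)
$b{\left(d{\left(6 \right)},-4 \right)} - 49396 = \left(-1 + \left(-4 + \left(-4 - 4\right)^{2}\right)^{2}\right) - 49396 = \left(-1 + \left(-4 + \left(-8\right)^{2}\right)^{2}\right) - 49396 = \left(-1 + \left(-4 + 64\right)^{2}\right) - 49396 = \left(-1 + 60^{2}\right) - 49396 = \left(-1 + 3600\right) - 49396 = 3599 - 49396 = -45797$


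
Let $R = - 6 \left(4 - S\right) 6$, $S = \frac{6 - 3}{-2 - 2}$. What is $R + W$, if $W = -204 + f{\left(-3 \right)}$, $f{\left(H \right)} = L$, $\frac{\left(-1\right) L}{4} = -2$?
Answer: $-367$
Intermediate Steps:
$S = - \frac{3}{4}$ ($S = \frac{3}{-4} = 3 \left(- \frac{1}{4}\right) = - \frac{3}{4} \approx -0.75$)
$L = 8$ ($L = \left(-4\right) \left(-2\right) = 8$)
$R = -171$ ($R = - 6 \left(4 - - \frac{3}{4}\right) 6 = - 6 \left(4 + \frac{3}{4}\right) 6 = \left(-6\right) \frac{19}{4} \cdot 6 = \left(- \frac{57}{2}\right) 6 = -171$)
$f{\left(H \right)} = 8$
$W = -196$ ($W = -204 + 8 = -196$)
$R + W = -171 - 196 = -367$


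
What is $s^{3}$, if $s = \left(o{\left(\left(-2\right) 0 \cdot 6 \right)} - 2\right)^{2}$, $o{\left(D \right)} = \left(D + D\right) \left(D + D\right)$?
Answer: $64$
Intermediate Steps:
$o{\left(D \right)} = 4 D^{2}$ ($o{\left(D \right)} = 2 D 2 D = 4 D^{2}$)
$s = 4$ ($s = \left(4 \left(\left(-2\right) 0 \cdot 6\right)^{2} - 2\right)^{2} = \left(4 \left(0 \cdot 6\right)^{2} - 2\right)^{2} = \left(4 \cdot 0^{2} - 2\right)^{2} = \left(4 \cdot 0 - 2\right)^{2} = \left(0 - 2\right)^{2} = \left(-2\right)^{2} = 4$)
$s^{3} = 4^{3} = 64$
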